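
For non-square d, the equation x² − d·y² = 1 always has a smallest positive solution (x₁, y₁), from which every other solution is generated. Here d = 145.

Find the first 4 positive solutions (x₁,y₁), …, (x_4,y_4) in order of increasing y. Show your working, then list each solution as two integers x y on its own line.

289 24
167041 13872
96549409 8017992
55805391361 4634385504

√145 = [12; 24, …], period ℓ=1 (odd) → k=1
a_0=12:  p_0=12·1+0=12,  q_0=12·0+1=1
a_1=24:  p_1=24·12+1=289,  q_1=24·1+0=24
fundamental: x₁=289, y₁=24  (since 83521 − 145·576 = 1)
k=2:  x_2 = 289·289+145·24·24 = 167041,  y_2 = 289·24+24·289 = 13872
k=3:  x_3 = 289·167041+145·24·13872 = 96549409,  y_3 = 289·13872+24·167041 = 8017992
k=4:  x_4 = 289·96549409+145·24·8017992 = 55805391361,  y_4 = 289·8017992+24·96549409 = 4634385504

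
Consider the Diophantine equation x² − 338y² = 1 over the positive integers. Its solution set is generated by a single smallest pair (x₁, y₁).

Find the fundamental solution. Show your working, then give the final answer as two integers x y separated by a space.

114243 6214

√338 = [18; 2,1,1,2,36, …], period ℓ=5 (odd) → k=9
i=0: a=18 ⇒ p=18, q=1
…
i=2: a=1 ⇒ p=55, q=3
i=3: a=1 ⇒ p=92, q=5
i=4: a=2 ⇒ p=239, q=13
…
i=6: a=2 ⇒ p=17631, q=959
…
i=8: a=1 ⇒ p=43958, q=2391
i=9: a=2 ⇒ p=114243, q=6214
→ (114243, 6214).  Check: 114243²=13051463049, 338·6214²=13051463048, difference 1.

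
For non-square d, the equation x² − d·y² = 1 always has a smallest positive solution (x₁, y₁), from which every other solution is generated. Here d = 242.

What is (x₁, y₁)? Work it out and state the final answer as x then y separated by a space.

√242 = [15; 1,1,3,1,14,1,3,1,1,30, …], period ℓ=10 (even) → k=9
step 0: (15, 1)  from 15·(1,0) + (0,1)
step 1: (16, 1)  from 1·(15,1) + (1,0)
step 2: (31, 2)  from 1·(16,1) + (15,1)
…
step 6: (2209, 142)  from 1·(2069,133) + (140,9)
…
step 8: (10905, 701)  from 1·(8696,559) + (2209,142)
step 9: (19601, 1260)  from 1·(10905,701) + (8696,559)
→ (19601, 1260).  Check: 19601²=384199201, 242·1260²=384199200, difference 1.

19601 1260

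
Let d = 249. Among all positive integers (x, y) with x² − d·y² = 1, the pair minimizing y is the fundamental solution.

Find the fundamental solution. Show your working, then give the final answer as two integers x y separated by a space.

8553815 542076

√249 = [15; 1,3,1,1,5,…,3,1,30, …], period ℓ=16 (even) → k=15
step 0: (15, 1)  from 15·(1,0) + (0,1)
…
step 4: (142, 9)  from 1·(79,5) + (63,4)
…
step 6: (931, 59)  from 1·(789,50) + (142,9)
step 7: (3582, 227)  from 3·(931,59) + (789,50)
…
step 12: (1017351, 64472)  from 1·(866765,54929) + (150586,9543)
…
step 14: (6669699, 422675)  from 3·(1884116,119401) + (1017351,64472)
step 15: (8553815, 542076)  from 1·(6669699,422675) + (1884116,119401)
→ (8553815, 542076).  Check: 8553815²=73167751054225, 249·542076²=73167751054224, difference 1.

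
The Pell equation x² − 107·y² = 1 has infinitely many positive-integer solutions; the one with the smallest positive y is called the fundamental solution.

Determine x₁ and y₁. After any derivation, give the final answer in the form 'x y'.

962 93

d=107: √d = [10; 2,1,9,1,2,20] (ℓ=6, even), read p_5/q_5
k=0  a_k=10  p_k/q_k = 10/1
k=1  a_k=2  p_k/q_k = 21/2
k=2  a_k=1  p_k/q_k = 31/3
k=3  a_k=9  p_k/q_k = 300/29
k=4  a_k=1  p_k/q_k = 331/32
k=5  a_k=2  p_k/q_k = 962/93
fundamental: x₁=962, y₁=93  (since 925444 − 107·8649 = 1)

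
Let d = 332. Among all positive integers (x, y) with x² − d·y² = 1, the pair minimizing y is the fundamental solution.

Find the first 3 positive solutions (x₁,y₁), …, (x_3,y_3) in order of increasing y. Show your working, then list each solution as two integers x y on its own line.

√332 → a₀=18, period (4,1,1,8,1,1,4,36); ℓ=8 even so k=7
step 0: (18, 1)  from 18·(1,0) + (0,1)
step 1: (73, 4)  from 4·(18,1) + (1,0)
step 2: (91, 5)  from 1·(73,4) + (18,1)
step 3: (164, 9)  from 1·(91,5) + (73,4)
step 4: (1403, 77)  from 8·(164,9) + (91,5)
step 5: (1567, 86)  from 1·(1403,77) + (164,9)
step 6: (2970, 163)  from 1·(1567,86) + (1403,77)
step 7: (13447, 738)  from 4·(2970,163) + (1567,86)
(x₁, y₁) = (13447, 738);  13447² − 332·738² = 1 ✓
k=2:  x_2 = 13447·13447+332·738·738 = 361643617,  y_2 = 13447·738+738·13447 = 19847772
k=3:  x_3 = 13447·361643617+332·738·19847772 = 9726043422151,  y_3 = 13447·19847772+738·361643617 = 533785979430

13447 738
361643617 19847772
9726043422151 533785979430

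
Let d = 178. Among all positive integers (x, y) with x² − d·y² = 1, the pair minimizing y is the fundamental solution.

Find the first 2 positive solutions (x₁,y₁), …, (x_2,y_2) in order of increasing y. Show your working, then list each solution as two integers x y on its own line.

1601 120
5126401 384240

√178 → a₀=13, period (2,1,12,1,2,26); ℓ=6 even so k=5
step 0: (13, 1)  from 13·(1,0) + (0,1)
step 1: (27, 2)  from 2·(13,1) + (1,0)
step 2: (40, 3)  from 1·(27,2) + (13,1)
step 3: (507, 38)  from 12·(40,3) + (27,2)
step 4: (547, 41)  from 1·(507,38) + (40,3)
step 5: (1601, 120)  from 2·(547,41) + (507,38)
(x₁, y₁) = (1601, 120);  1601² − 178·120² = 1 ✓
(1601+120√178)^2 = 5126401 + 384240√178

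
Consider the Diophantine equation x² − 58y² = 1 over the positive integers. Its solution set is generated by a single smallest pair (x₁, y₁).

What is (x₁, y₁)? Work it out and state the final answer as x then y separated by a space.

19603 2574

√58 → a₀=7, period (1,1,1,1,1,1,14); ℓ=7 odd so k=13
a_0=7:  p_0=7·1+0=7,  q_0=7·0+1=1
…
a_2=1:  p_2=1·8+7=15,  q_2=1·1+1=2
…
a_7=14:  p_7=14·99+61=1447,  q_7=14·13+8=190
a_8=1:  p_8=1·1447+99=1546,  q_8=1·190+13=203
…
a_10=1:  p_10=1·2993+1546=4539,  q_10=1·393+203=596
…
a_12=1:  p_12=1·7532+4539=12071,  q_12=1·989+596=1585
a_13=1:  p_13=1·12071+7532=19603,  q_13=1·1585+989=2574
fundamental: x₁=19603, y₁=2574  (since 384277609 − 58·6625476 = 1)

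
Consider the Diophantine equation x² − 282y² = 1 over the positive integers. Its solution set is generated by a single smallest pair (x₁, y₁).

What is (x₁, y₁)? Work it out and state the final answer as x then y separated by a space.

2351 140

d=282: √d = [16; 1,3,1,4,1,3,1,32] (ℓ=8, even), read p_7/q_7
a_0=16:  p_0=16·1+0=16,  q_0=16·0+1=1
a_1=1:  p_1=1·16+1=17,  q_1=1·1+0=1
…
a_3=1:  p_3=1·67+17=84,  q_3=1·4+1=5
a_4=4:  p_4=4·84+67=403,  q_4=4·5+4=24
a_5=1:  p_5=1·403+84=487,  q_5=1·24+5=29
a_6=3:  p_6=3·487+403=1864,  q_6=3·29+24=111
a_7=1:  p_7=1·1864+487=2351,  q_7=1·111+29=140
fundamental: x₁=2351, y₁=140  (since 5527201 − 282·19600 = 1)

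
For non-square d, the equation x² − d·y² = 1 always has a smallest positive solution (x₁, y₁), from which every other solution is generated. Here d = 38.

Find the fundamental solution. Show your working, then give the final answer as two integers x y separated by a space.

37 6

√38 → a₀=6, period (6,12); ℓ=2 even so k=1
k=0  a_k=6  p_k/q_k = 6/1
k=1  a_k=6  p_k/q_k = 37/6
(x₁, y₁) = (37, 6);  37² − 38·6² = 1 ✓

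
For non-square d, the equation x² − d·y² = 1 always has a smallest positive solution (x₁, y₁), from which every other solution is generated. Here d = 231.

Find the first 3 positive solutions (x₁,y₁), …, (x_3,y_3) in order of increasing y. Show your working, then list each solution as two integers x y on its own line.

76 5
11551 760
1755676 115515

√231 = [15; 5,30, …], period ℓ=2 (even) → k=1
i=0: a=15 ⇒ p=15, q=1
i=1: a=5 ⇒ p=76, q=5
(x₁, y₁) = (76, 5);  76² − 231·5² = 1 ✓
k=2:  x_2 = 76·76+231·5·5 = 11551,  y_2 = 76·5+5·76 = 760
k=3:  x_3 = 76·11551+231·5·760 = 1755676,  y_3 = 76·760+5·11551 = 115515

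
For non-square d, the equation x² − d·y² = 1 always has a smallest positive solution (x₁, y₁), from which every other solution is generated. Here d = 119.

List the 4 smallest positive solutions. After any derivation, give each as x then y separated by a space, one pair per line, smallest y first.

√119 → a₀=10, period (1,9,1,20); ℓ=4 even so k=3
i=0: a=10 ⇒ p=10, q=1
i=1: a=1 ⇒ p=11, q=1
i=2: a=9 ⇒ p=109, q=10
i=3: a=1 ⇒ p=120, q=11
fundamental: x₁=120, y₁=11  (since 14400 − 119·121 = 1)
(x_2, y_2) = (120·120 + 119·11·11, 120·11 + 11·120) = (28799, 2640)
(x_3, y_3) = (120·28799 + 119·11·2640, 120·2640 + 11·28799) = (6911640, 633589)
(x_4, y_4) = (120·6911640 + 119·11·633589, 120·633589 + 11·6911640) = (1658764801, 152058720)

120 11
28799 2640
6911640 633589
1658764801 152058720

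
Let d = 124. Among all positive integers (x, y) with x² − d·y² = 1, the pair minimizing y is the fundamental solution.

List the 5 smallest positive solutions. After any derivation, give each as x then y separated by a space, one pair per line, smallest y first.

4620799 414960
42703566796801 3834893506080
394649197502177907199 35440544156001500880
3647189234337689639247667201 327527261991011323636100160
33705856733676329245494460531519999 3026875289361570825948579964954800

√124 → a₀=11, period (7,2,1,1,1,…,2,7,22); ℓ=16 even so k=15
i=0: a=11 ⇒ p=11, q=1
…
i=2: a=2 ⇒ p=167, q=15
…
i=4: a=1 ⇒ p=412, q=37
i=5: a=1 ⇒ p=657, q=59
…
i=9: a=1 ⇒ p=17583, q=1579
…
i=12: a=1 ⇒ p=152167, q=13665
…
i=14: a=2 ⇒ p=626251, q=56239
i=15: a=7 ⇒ p=4620799, q=414960
(x₁, y₁) = (4620799, 414960);  4620799² − 124·414960² = 1 ✓
(4620799+414960√124)^2 = 42703566796801 + 3834893506080√124
(4620799+414960√124)^3 = 394649197502177907199 + 35440544156001500880√124
(4620799+414960√124)^4 = 3647189234337689639247667201 + 327527261991011323636100160√124
(4620799+414960√124)^5 = 33705856733676329245494460531519999 + 3026875289361570825948579964954800√124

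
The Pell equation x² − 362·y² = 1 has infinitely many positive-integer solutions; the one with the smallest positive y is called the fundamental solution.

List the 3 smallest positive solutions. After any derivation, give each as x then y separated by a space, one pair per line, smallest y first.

d=362: √d = [19; 38] (ℓ=1, odd), read p_1/q_1
k=0  a_k=19  p_k/q_k = 19/1
k=1  a_k=38  p_k/q_k = 723/38
→ (723, 38).  Check: 723²=522729, 362·38²=522728, difference 1.
n=2: (723,38)∘(723,38) = (723·723+362·38·38, 723·38+38·723) = (1045457,54948)
n=3: (1045457,54948)∘(723,38) = (723·1045457+362·38·54948, 723·54948+38·1045457) = (1511730099,79454770)

723 38
1045457 54948
1511730099 79454770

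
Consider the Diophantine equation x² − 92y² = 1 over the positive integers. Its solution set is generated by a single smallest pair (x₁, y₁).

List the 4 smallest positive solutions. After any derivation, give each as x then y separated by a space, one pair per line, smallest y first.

√92 = [9; 1,1,2,4,2,1,1,18, …], period ℓ=8 (even) → k=7
k=0  a_k=9  p_k/q_k = 9/1
…
k=3  a_k=2  p_k/q_k = 48/5
k=4  a_k=4  p_k/q_k = 211/22
k=5  a_k=2  p_k/q_k = 470/49
k=6  a_k=1  p_k/q_k = 681/71
k=7  a_k=1  p_k/q_k = 1151/120
fundamental: x₁=1151, y₁=120  (since 1324801 − 92·14400 = 1)
k=2:  x_2 = 1151·1151+92·120·120 = 2649601,  y_2 = 1151·120+120·1151 = 276240
k=3:  x_3 = 1151·2649601+92·120·276240 = 6099380351,  y_3 = 1151·276240+120·2649601 = 635904360
k=4:  x_4 = 1151·6099380351+92·120·635904360 = 14040770918401,  y_4 = 1151·635904360+120·6099380351 = 1463851560480

1151 120
2649601 276240
6099380351 635904360
14040770918401 1463851560480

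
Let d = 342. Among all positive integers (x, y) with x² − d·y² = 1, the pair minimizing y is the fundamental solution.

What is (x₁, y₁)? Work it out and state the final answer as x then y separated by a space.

37 2

[18; 2,36] for √342; ℓ=2 ⇒ convergent index 1
a_0=18:  p_0=18·1+0=18,  q_0=18·0+1=1
a_1=2:  p_1=2·18+1=37,  q_1=2·1+0=2
fundamental: x₁=37, y₁=2  (since 1369 − 342·4 = 1)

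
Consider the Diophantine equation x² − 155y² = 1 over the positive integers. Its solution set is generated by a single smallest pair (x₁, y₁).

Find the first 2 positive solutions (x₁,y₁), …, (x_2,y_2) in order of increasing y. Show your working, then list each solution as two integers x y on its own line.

√155 = [12; 2,4,2,24, …], period ℓ=4 (even) → k=3
i=0: a=12 ⇒ p=12, q=1
i=1: a=2 ⇒ p=25, q=2
i=2: a=4 ⇒ p=112, q=9
i=3: a=2 ⇒ p=249, q=20
fundamental: x₁=249, y₁=20  (since 62001 − 155·400 = 1)
k=2:  x_2 = 249·249+155·20·20 = 124001,  y_2 = 249·20+20·249 = 9960

249 20
124001 9960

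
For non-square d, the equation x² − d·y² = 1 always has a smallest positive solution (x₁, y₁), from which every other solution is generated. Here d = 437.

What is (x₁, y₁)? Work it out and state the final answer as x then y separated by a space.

√437 = [20; 1,9,2,9,1,40, …], period ℓ=6 (even) → k=5
step 0: (20, 1)  from 20·(1,0) + (0,1)
…
step 2: (209, 10)  from 9·(21,1) + (20,1)
…
step 4: (4160, 199)  from 9·(439,21) + (209,10)
step 5: (4599, 220)  from 1·(4160,199) + (439,21)
(x₁, y₁) = (4599, 220);  4599² − 437·220² = 1 ✓

4599 220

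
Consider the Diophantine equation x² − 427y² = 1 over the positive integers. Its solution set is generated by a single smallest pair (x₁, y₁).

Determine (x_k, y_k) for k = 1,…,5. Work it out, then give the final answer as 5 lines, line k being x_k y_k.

√427 = [20; 1,1,1,40, …], period ℓ=4 (even) → k=3
k=0  a_k=20  p_k/q_k = 20/1
…
k=2  a_k=1  p_k/q_k = 41/2
k=3  a_k=1  p_k/q_k = 62/3
fundamental: x₁=62, y₁=3  (since 3844 − 427·9 = 1)
(62+3√427)^2 = 7687 + 372√427
(62+3√427)^3 = 953126 + 46125√427
(62+3√427)^4 = 118179937 + 5719128√427
(62+3√427)^5 = 14653359062 + 709125747√427

62 3
7687 372
953126 46125
118179937 5719128
14653359062 709125747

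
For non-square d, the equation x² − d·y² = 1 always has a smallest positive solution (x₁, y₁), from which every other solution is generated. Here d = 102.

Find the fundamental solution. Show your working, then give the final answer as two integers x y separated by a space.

101 10

[10; 10,20] for √102; ℓ=2 ⇒ convergent index 1
a_0=10:  p_0=10·1+0=10,  q_0=10·0+1=1
a_1=10:  p_1=10·10+1=101,  q_1=10·1+0=10
fundamental: x₁=101, y₁=10  (since 10201 − 102·100 = 1)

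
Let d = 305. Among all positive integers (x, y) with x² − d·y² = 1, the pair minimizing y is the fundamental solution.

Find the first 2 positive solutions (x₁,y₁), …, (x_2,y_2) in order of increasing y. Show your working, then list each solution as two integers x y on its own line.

√305 = [17; 2,6,2,34, …], period ℓ=4 (even) → k=3
i=0: a=17 ⇒ p=17, q=1
i=1: a=2 ⇒ p=35, q=2
i=2: a=6 ⇒ p=227, q=13
i=3: a=2 ⇒ p=489, q=28
fundamental: x₁=489, y₁=28  (since 239121 − 305·784 = 1)
(x_2, y_2) = (489·489 + 305·28·28, 489·28 + 28·489) = (478241, 27384)

489 28
478241 27384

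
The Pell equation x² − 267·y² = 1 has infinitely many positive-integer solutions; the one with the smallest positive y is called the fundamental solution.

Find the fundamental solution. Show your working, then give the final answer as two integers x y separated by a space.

2402 147

√267 = [16; 2,1,15,1,2,32, …], period ℓ=6 (even) → k=5
step 0: (16, 1)  from 16·(1,0) + (0,1)
…
step 4: (817, 50)  from 1·(768,47) + (49,3)
step 5: (2402, 147)  from 2·(817,50) + (768,47)
(x₁, y₁) = (2402, 147);  2402² − 267·147² = 1 ✓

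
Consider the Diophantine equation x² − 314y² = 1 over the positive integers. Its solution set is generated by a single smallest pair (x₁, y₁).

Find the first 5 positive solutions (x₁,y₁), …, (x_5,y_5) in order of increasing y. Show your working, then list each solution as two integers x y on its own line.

d=314: √d = [17; 1,2,1,1,2,1,34] (ℓ=7, odd), read p_13/q_13
a_0=17:  p_0=17·1+0=17,  q_0=17·0+1=1
…
a_3=1:  p_3=1·53+18=71,  q_3=1·3+1=4
a_4=1:  p_4=1·71+53=124,  q_4=1·4+3=7
…
a_6=1:  p_6=1·319+124=443,  q_6=1·18+7=25
a_7=34:  p_7=34·443+319=15381,  q_7=34·25+18=868
a_8=1:  p_8=1·15381+443=15824,  q_8=1·868+25=893
a_9=2:  p_9=2·15824+15381=47029,  q_9=2·893+868=2654
…
a_11=1:  p_11=1·62853+47029=109882,  q_11=1·3547+2654=6201
a_12=2:  p_12=2·109882+62853=282617,  q_12=2·6201+3547=15949
a_13=1:  p_13=1·282617+109882=392499,  q_13=1·15949+6201=22150
(x₁, y₁) = (392499, 22150);  392499² − 314·22150² = 1 ✓
(x_2, y_2) = (392499·392499 + 314·22150·22150, 392499·22150 + 22150·392499) = (308110930001, 17387705700)
(x_3, y_3) = (392499·308110930001 + 314·22150·17387705700, 392499·17387705700 + 22150·308110930001) = (241866463828532499, 13649314199066450)
(x_4, y_4) = (392499·241866463828532499 + 314·22150·13649314199066450, 392499·13649314199066450 + 22150·241866463828532499) = (189864690372162243720001, 10714684347621377411400)
(x_5, y_5) = (392499·189864690372162243720001 + 314·22150·10714684347621377411400, 392499·10714684347621377411400 + 22150·189864690372162243720001) = (149043402212524750531884812499, 8411005783500436710995110750)

392499 22150
308110930001 17387705700
241866463828532499 13649314199066450
189864690372162243720001 10714684347621377411400
149043402212524750531884812499 8411005783500436710995110750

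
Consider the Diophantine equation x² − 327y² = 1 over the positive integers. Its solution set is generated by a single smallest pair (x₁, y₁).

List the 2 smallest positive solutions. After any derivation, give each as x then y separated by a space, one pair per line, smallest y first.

217 12
94177 5208

√327 = [18; 12,36, …], period ℓ=2 (even) → k=1
i=0: a=18 ⇒ p=18, q=1
i=1: a=12 ⇒ p=217, q=12
fundamental: x₁=217, y₁=12  (since 47089 − 327·144 = 1)
n=2: (217,12)∘(217,12) = (217·217+327·12·12, 217·12+12·217) = (94177,5208)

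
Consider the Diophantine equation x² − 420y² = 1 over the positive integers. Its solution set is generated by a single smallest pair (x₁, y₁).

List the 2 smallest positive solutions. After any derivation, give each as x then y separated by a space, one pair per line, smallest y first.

41 2
3361 164

√420 → a₀=20, period (2,40); ℓ=2 even so k=1
step 0: (20, 1)  from 20·(1,0) + (0,1)
step 1: (41, 2)  from 2·(20,1) + (1,0)
fundamental: x₁=41, y₁=2  (since 1681 − 420·4 = 1)
n=2: (41,2)∘(41,2) = (41·41+420·2·2, 41·2+2·41) = (3361,164)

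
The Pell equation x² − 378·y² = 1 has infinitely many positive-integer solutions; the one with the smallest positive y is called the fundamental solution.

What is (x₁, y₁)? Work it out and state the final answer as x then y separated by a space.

d=378: √d = [19; 2,3,1,4,1,3,2,38] (ℓ=8, even), read p_7/q_7
k=0  a_k=19  p_k/q_k = 19/1
k=1  a_k=2  p_k/q_k = 39/2
k=2  a_k=3  p_k/q_k = 136/7
k=3  a_k=1  p_k/q_k = 175/9
k=4  a_k=4  p_k/q_k = 836/43
…
k=6  a_k=3  p_k/q_k = 3869/199
k=7  a_k=2  p_k/q_k = 8749/450
fundamental: x₁=8749, y₁=450  (since 76545001 − 378·202500 = 1)

8749 450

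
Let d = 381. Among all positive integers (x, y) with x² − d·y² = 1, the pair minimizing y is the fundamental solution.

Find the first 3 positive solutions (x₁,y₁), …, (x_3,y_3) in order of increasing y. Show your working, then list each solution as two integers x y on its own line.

1015 52
2060449 105560
4182710455 214286748

√381 → a₀=19, period (1,1,12,1,1,38); ℓ=6 even so k=5
i=0: a=19 ⇒ p=19, q=1
…
i=4: a=1 ⇒ p=527, q=27
i=5: a=1 ⇒ p=1015, q=52
(x₁, y₁) = (1015, 52);  1015² − 381·52² = 1 ✓
(x_2, y_2) = (1015·1015 + 381·52·52, 1015·52 + 52·1015) = (2060449, 105560)
(x_3, y_3) = (1015·2060449 + 381·52·105560, 1015·105560 + 52·2060449) = (4182710455, 214286748)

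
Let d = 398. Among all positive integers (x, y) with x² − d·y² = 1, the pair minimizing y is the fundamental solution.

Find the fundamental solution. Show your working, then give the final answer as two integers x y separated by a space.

[19; 1,18,1,38] for √398; ℓ=4 ⇒ convergent index 3
i=0: a=19 ⇒ p=19, q=1
i=1: a=1 ⇒ p=20, q=1
i=2: a=18 ⇒ p=379, q=19
i=3: a=1 ⇒ p=399, q=20
(x₁, y₁) = (399, 20);  399² − 398·20² = 1 ✓

399 20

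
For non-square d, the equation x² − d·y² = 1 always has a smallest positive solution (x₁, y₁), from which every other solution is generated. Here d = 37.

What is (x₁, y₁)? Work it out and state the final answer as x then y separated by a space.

[6; 12] for √37; ℓ=1 ⇒ convergent index 1
i=0: a=6 ⇒ p=6, q=1
i=1: a=12 ⇒ p=73, q=12
(x₁, y₁) = (73, 12);  73² − 37·12² = 1 ✓

73 12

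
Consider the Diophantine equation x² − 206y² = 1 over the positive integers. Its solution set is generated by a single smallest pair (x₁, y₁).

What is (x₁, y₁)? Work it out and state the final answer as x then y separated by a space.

59535 4148

√206 = [14; 2,1,5,14,5,1,2,28, …], period ℓ=8 (even) → k=7
step 0: (14, 1)  from 14·(1,0) + (0,1)
step 1: (29, 2)  from 2·(14,1) + (1,0)
…
step 5: (17539, 1222)  from 5·(3459,241) + (244,17)
step 6: (20998, 1463)  from 1·(17539,1222) + (3459,241)
step 7: (59535, 4148)  from 2·(20998,1463) + (17539,1222)
(x₁, y₁) = (59535, 4148);  59535² − 206·4148² = 1 ✓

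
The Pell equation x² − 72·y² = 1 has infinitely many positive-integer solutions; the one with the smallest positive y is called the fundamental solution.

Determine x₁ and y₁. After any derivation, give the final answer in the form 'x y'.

√72 = [8; 2,16, …], period ℓ=2 (even) → k=1
k=0  a_k=8  p_k/q_k = 8/1
k=1  a_k=2  p_k/q_k = 17/2
→ (17, 2).  Check: 17²=289, 72·2²=288, difference 1.

17 2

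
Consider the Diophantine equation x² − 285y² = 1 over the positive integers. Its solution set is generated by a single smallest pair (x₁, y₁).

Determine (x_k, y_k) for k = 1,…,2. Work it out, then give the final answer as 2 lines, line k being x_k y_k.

√285 → a₀=16, period (1,7,2,7,1,32); ℓ=6 even so k=5
a_0=16:  p_0=16·1+0=16,  q_0=16·0+1=1
a_1=1:  p_1=1·16+1=17,  q_1=1·1+0=1
a_2=7:  p_2=7·17+16=135,  q_2=7·1+1=8
…
a_4=7:  p_4=7·287+135=2144,  q_4=7·17+8=127
a_5=1:  p_5=1·2144+287=2431,  q_5=1·127+17=144
fundamental: x₁=2431, y₁=144  (since 5909761 − 285·20736 = 1)
k=2:  x_2 = 2431·2431+285·144·144 = 11819521,  y_2 = 2431·144+144·2431 = 700128

2431 144
11819521 700128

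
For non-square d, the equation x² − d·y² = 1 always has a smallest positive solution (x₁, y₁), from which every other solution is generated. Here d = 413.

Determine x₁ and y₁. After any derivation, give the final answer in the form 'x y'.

[20; 3,9,1,4,1,9,3,40] for √413; ℓ=8 ⇒ convergent index 7
step 0: (20, 1)  from 20·(1,0) + (0,1)
…
step 2: (569, 28)  from 9·(61,3) + (20,1)
…
step 6: (36560, 1799)  from 9·(3719,183) + (3089,152)
step 7: (113399, 5580)  from 3·(36560,1799) + (3719,183)
→ (113399, 5580).  Check: 113399²=12859333201, 413·5580²=12859333200, difference 1.

113399 5580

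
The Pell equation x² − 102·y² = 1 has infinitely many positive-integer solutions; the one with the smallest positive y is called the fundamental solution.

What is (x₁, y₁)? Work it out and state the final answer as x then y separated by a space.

√102 = [10; 10,20, …], period ℓ=2 (even) → k=1
step 0: (10, 1)  from 10·(1,0) + (0,1)
step 1: (101, 10)  from 10·(10,1) + (1,0)
fundamental: x₁=101, y₁=10  (since 10201 − 102·100 = 1)

101 10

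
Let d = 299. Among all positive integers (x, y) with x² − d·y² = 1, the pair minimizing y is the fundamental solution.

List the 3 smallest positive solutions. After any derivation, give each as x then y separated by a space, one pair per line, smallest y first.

415 24
344449 19920
285892255 16533576

[17; 3,2,3,34] for √299; ℓ=4 ⇒ convergent index 3
a_0=17:  p_0=17·1+0=17,  q_0=17·0+1=1
…
a_2=2:  p_2=2·52+17=121,  q_2=2·3+1=7
a_3=3:  p_3=3·121+52=415,  q_3=3·7+3=24
(x₁, y₁) = (415, 24);  415² − 299·24² = 1 ✓
(415+24√299)^2 = 344449 + 19920√299
(415+24√299)^3 = 285892255 + 16533576√299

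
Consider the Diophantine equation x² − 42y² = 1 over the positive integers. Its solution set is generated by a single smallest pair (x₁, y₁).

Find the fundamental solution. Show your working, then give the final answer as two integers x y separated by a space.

√42 → a₀=6, period (2,12); ℓ=2 even so k=1
i=0: a=6 ⇒ p=6, q=1
i=1: a=2 ⇒ p=13, q=2
(x₁, y₁) = (13, 2);  13² − 42·2² = 1 ✓

13 2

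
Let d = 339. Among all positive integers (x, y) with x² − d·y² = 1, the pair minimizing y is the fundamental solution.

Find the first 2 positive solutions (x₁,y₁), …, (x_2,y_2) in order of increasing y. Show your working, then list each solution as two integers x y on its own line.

97970 5321
19196241799 1042596740

[18; 2,2,2,1,17,1,2,2,2,36] for √339; ℓ=10 ⇒ convergent index 9
a_0=18:  p_0=18·1+0=18,  q_0=18·0+1=1
a_1=2:  p_1=2·18+1=37,  q_1=2·1+0=2
a_2=2:  p_2=2·37+18=92,  q_2=2·2+1=5
…
a_5=17:  p_5=17·313+221=5542,  q_5=17·17+12=301
…
a_7=2:  p_7=2·5855+5542=17252,  q_7=2·318+301=937
a_8=2:  p_8=2·17252+5855=40359,  q_8=2·937+318=2192
a_9=2:  p_9=2·40359+17252=97970,  q_9=2·2192+937=5321
fundamental: x₁=97970, y₁=5321  (since 9598120900 − 339·28313041 = 1)
(x_2, y_2) = (97970·97970 + 339·5321·5321, 97970·5321 + 5321·97970) = (19196241799, 1042596740)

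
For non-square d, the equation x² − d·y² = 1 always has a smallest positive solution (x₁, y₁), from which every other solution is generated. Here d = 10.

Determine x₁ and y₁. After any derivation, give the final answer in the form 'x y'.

19 6

[3; 6] for √10; ℓ=1 ⇒ convergent index 1
i=0: a=3 ⇒ p=3, q=1
i=1: a=6 ⇒ p=19, q=6
→ (19, 6).  Check: 19²=361, 10·6²=360, difference 1.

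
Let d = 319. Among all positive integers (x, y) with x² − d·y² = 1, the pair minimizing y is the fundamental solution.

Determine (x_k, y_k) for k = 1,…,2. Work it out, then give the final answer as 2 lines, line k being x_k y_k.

√319 = [17; 1,6,5,1,4,…,6,1,34, …], period ℓ=14 (even) → k=13
k=0  a_k=17  p_k/q_k = 17/1
…
k=5  a_k=4  p_k/q_k = 3715/208
k=6  a_k=3  p_k/q_k = 11913/667
…
k=11  a_k=5  p_k/q_k = 1798881/100718
k=12  a_k=6  p_k/q_k = 11102899/621643
k=13  a_k=1  p_k/q_k = 12901780/722361
→ (12901780, 722361).  Check: 12901780²=166455927168400, 319·722361²=166455927168399, difference 1.
n=2: (12901780,722361)∘(12901780,722361) = (12901780·12901780+319·722361·722361, 12901780·722361+722361·12901780) = (332911854336799,18639485405160)

12901780 722361
332911854336799 18639485405160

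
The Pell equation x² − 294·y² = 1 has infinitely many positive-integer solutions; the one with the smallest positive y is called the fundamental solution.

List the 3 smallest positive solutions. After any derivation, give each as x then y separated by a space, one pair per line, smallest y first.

4801 280
46099201 2688560
442644523201 25815552840

√294 → a₀=17, period (6,1,4,1,6,34); ℓ=6 even so k=5
step 0: (17, 1)  from 17·(1,0) + (0,1)
step 1: (103, 6)  from 6·(17,1) + (1,0)
…
step 3: (583, 34)  from 4·(120,7) + (103,6)
step 4: (703, 41)  from 1·(583,34) + (120,7)
step 5: (4801, 280)  from 6·(703,41) + (583,34)
(x₁, y₁) = (4801, 280);  4801² − 294·280² = 1 ✓
k=2:  x_2 = 4801·4801+294·280·280 = 46099201,  y_2 = 4801·280+280·4801 = 2688560
k=3:  x_3 = 4801·46099201+294·280·2688560 = 442644523201,  y_3 = 4801·2688560+280·46099201 = 25815552840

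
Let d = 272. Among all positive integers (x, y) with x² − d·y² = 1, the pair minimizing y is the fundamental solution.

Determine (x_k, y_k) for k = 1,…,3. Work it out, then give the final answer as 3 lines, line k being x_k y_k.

√272 = [16; 2,32, …], period ℓ=2 (even) → k=1
k=0  a_k=16  p_k/q_k = 16/1
k=1  a_k=2  p_k/q_k = 33/2
→ (33, 2).  Check: 33²=1089, 272·2²=1088, difference 1.
k=2:  x_2 = 33·33+272·2·2 = 2177,  y_2 = 33·2+2·33 = 132
k=3:  x_3 = 33·2177+272·2·132 = 143649,  y_3 = 33·132+2·2177 = 8710

33 2
2177 132
143649 8710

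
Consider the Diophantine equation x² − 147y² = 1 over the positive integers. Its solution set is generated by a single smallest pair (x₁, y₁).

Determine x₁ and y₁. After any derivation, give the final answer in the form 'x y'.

97 8

√147 → a₀=12, period (8,24); ℓ=2 even so k=1
step 0: (12, 1)  from 12·(1,0) + (0,1)
step 1: (97, 8)  from 8·(12,1) + (1,0)
fundamental: x₁=97, y₁=8  (since 9409 − 147·64 = 1)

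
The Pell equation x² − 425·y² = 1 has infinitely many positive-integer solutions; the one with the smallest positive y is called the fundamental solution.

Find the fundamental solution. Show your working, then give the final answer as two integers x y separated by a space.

√425 → a₀=20, period (1,1,1,1,1,1,40); ℓ=7 odd so k=13
k=0  a_k=20  p_k/q_k = 20/1
k=1  a_k=1  p_k/q_k = 21/1
k=2  a_k=1  p_k/q_k = 41/2
k=3  a_k=1  p_k/q_k = 62/3
…
k=5  a_k=1  p_k/q_k = 165/8
…
k=7  a_k=40  p_k/q_k = 10885/528
k=8  a_k=1  p_k/q_k = 11153/541
k=9  a_k=1  p_k/q_k = 22038/1069
…
k=11  a_k=1  p_k/q_k = 55229/2679
k=12  a_k=1  p_k/q_k = 88420/4289
k=13  a_k=1  p_k/q_k = 143649/6968
→ (143649, 6968).  Check: 143649²=20635035201, 425·6968²=20635035200, difference 1.

143649 6968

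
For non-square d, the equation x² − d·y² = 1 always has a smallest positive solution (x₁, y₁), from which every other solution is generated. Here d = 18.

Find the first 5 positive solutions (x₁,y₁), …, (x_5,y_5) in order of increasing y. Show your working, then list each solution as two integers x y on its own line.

17 4
577 136
19601 4620
665857 156944
22619537 5331476

d=18: √d = [4; 4,8] (ℓ=2, even), read p_1/q_1
k=0  a_k=4  p_k/q_k = 4/1
k=1  a_k=4  p_k/q_k = 17/4
→ (17, 4).  Check: 17²=289, 18·4²=288, difference 1.
(17+4√18)^2 = 577 + 136√18
(17+4√18)^3 = 19601 + 4620√18
(17+4√18)^4 = 665857 + 156944√18
(17+4√18)^5 = 22619537 + 5331476√18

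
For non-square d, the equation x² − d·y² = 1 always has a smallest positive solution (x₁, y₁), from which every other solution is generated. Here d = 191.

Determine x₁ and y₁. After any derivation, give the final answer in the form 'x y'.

√191 → a₀=13, period (1,4,1,1,3,…,4,1,26); ℓ=16 even so k=15
k=0  a_k=13  p_k/q_k = 13/1
…
k=2  a_k=4  p_k/q_k = 69/5
k=3  a_k=1  p_k/q_k = 83/6
…
k=5  a_k=3  p_k/q_k = 539/39
k=6  a_k=2  p_k/q_k = 1230/89
k=7  a_k=2  p_k/q_k = 2999/217
k=8  a_k=13  p_k/q_k = 40217/2910
k=9  a_k=2  p_k/q_k = 83433/6037
…
k=11  a_k=3  p_k/q_k = 704682/50989
k=12  a_k=1  p_k/q_k = 911765/65973
k=13  a_k=1  p_k/q_k = 1616447/116962
k=14  a_k=4  p_k/q_k = 7377553/533821
k=15  a_k=1  p_k/q_k = 8994000/650783
(x₁, y₁) = (8994000, 650783);  8994000² − 191·650783² = 1 ✓

8994000 650783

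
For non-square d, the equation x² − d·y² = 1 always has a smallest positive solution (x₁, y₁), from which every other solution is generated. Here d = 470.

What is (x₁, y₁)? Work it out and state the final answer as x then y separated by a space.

√470 = [21; 1,2,8,2,1,42, …], period ℓ=6 (even) → k=5
k=0  a_k=21  p_k/q_k = 21/1
…
k=3  a_k=8  p_k/q_k = 542/25
k=4  a_k=2  p_k/q_k = 1149/53
k=5  a_k=1  p_k/q_k = 1691/78
(x₁, y₁) = (1691, 78);  1691² − 470·78² = 1 ✓

1691 78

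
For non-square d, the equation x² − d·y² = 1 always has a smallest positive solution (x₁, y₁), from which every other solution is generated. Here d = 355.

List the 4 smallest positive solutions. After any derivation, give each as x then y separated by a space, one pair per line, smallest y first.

954809 50676
1823320452961 96771801768
3481845556741524089 184797174548553948
6648994948371812427335041 352892010866963721270096

√355 → a₀=18, period (1,5,3,3,1,6,1,3,3,5,1,36); ℓ=12 even so k=11
a_0=18:  p_0=18·1+0=18,  q_0=18·0+1=1
a_1=1:  p_1=1·18+1=19,  q_1=1·1+0=1
a_2=5:  p_2=5·19+18=113,  q_2=5·1+1=6
…
a_4=3:  p_4=3·358+113=1187,  q_4=3·19+6=63
a_5=1:  p_5=1·1187+358=1545,  q_5=1·63+19=82
a_6=6:  p_6=6·1545+1187=10457,  q_6=6·82+63=555
a_7=1:  p_7=1·10457+1545=12002,  q_7=1·555+82=637
…
a_9=3:  p_9=3·46463+12002=151391,  q_9=3·2466+637=8035
a_10=5:  p_10=5·151391+46463=803418,  q_10=5·8035+2466=42641
a_11=1:  p_11=1·803418+151391=954809,  q_11=1·42641+8035=50676
→ (954809, 50676).  Check: 954809²=911660226481, 355·50676²=911660226480, difference 1.
k=2:  x_2 = 954809·954809+355·50676·50676 = 1823320452961,  y_2 = 954809·50676+50676·954809 = 96771801768
k=3:  x_3 = 954809·1823320452961+355·50676·96771801768 = 3481845556741524089,  y_3 = 954809·96771801768+50676·1823320452961 = 184797174548553948
k=4:  x_4 = 954809·3481845556741524089+355·50676·184797174548553948 = 6648994948371812427335041,  y_4 = 954809·184797174548553948+50676·3481845556741524089 = 352892010866963721270096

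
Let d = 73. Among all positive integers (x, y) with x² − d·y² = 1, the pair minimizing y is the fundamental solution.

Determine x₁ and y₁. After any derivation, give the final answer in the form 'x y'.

[8; 1,1,5,5,1,1,16] for √73; ℓ=7 ⇒ convergent index 13
step 0: (8, 1)  from 8·(1,0) + (0,1)
step 1: (9, 1)  from 1·(8,1) + (1,0)
step 2: (17, 2)  from 1·(9,1) + (8,1)
step 3: (94, 11)  from 5·(17,2) + (9,1)
step 4: (487, 57)  from 5·(94,11) + (17,2)
…
step 7: (17669, 2068)  from 16·(1068,125) + (581,68)
…
step 9: (36406, 4261)  from 1·(18737,2193) + (17669,2068)
…
step 12: (1241008, 145249)  from 1·(1040241,121751) + (200767,23498)
step 13: (2281249, 267000)  from 1·(1241008,145249) + (1040241,121751)
(x₁, y₁) = (2281249, 267000);  2281249² − 73·267000² = 1 ✓

2281249 267000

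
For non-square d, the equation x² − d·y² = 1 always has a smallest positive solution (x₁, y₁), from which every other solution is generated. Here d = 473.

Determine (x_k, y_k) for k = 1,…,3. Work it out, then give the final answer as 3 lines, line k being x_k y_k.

√473 → a₀=21, period (1,2,1,42); ℓ=4 even so k=3
k=0  a_k=21  p_k/q_k = 21/1
k=1  a_k=1  p_k/q_k = 22/1
k=2  a_k=2  p_k/q_k = 65/3
k=3  a_k=1  p_k/q_k = 87/4
(x₁, y₁) = (87, 4);  87² − 473·4² = 1 ✓
k=2:  x_2 = 87·87+473·4·4 = 15137,  y_2 = 87·4+4·87 = 696
k=3:  x_3 = 87·15137+473·4·696 = 2633751,  y_3 = 87·696+4·15137 = 121100

87 4
15137 696
2633751 121100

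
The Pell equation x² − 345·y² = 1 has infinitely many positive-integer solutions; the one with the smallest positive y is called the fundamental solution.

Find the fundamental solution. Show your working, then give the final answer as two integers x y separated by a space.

√345 = [18; 1,1,2,1,6,1,2,1,1,36, …], period ℓ=10 (even) → k=9
k=0  a_k=18  p_k/q_k = 18/1
…
k=2  a_k=1  p_k/q_k = 37/2
k=3  a_k=2  p_k/q_k = 93/5
…
k=5  a_k=6  p_k/q_k = 873/47
…
k=8  a_k=1  p_k/q_k = 3882/209
k=9  a_k=1  p_k/q_k = 6761/364
→ (6761, 364).  Check: 6761²=45711121, 345·364²=45711120, difference 1.

6761 364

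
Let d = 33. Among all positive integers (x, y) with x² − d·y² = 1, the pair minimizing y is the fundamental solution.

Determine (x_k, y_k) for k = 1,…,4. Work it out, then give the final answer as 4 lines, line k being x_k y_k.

√33 → a₀=5, period (1,2,1,10); ℓ=4 even so k=3
a_0=5:  p_0=5·1+0=5,  q_0=5·0+1=1
…
a_2=2:  p_2=2·6+5=17,  q_2=2·1+1=3
a_3=1:  p_3=1·17+6=23,  q_3=1·3+1=4
(x₁, y₁) = (23, 4);  23² − 33·4² = 1 ✓
(x_2, y_2) = (23·23 + 33·4·4, 23·4 + 4·23) = (1057, 184)
(x_3, y_3) = (23·1057 + 33·4·184, 23·184 + 4·1057) = (48599, 8460)
(x_4, y_4) = (23·48599 + 33·4·8460, 23·8460 + 4·48599) = (2234497, 388976)

23 4
1057 184
48599 8460
2234497 388976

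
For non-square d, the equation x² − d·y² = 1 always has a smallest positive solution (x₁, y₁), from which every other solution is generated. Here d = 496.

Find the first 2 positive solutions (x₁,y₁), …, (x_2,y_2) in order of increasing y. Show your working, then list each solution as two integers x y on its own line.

√496 → a₀=22, period (3,1,2,4,1,…,1,3,44); ℓ=16 even so k=15
step 0: (22, 1)  from 22·(1,0) + (0,1)
…
step 2: (89, 4)  from 1·(67,3) + (22,1)
…
step 4: (1069, 48)  from 4·(245,11) + (89,4)
…
step 6: (2383, 107)  from 1·(1314,59) + (1069,48)
step 7: (6080, 273)  from 2·(2383,107) + (1314,59)
…
step 10: (49709, 2232)  from 1·(35166,1579) + (14543,653)
…
step 12: (389209, 17476)  from 4·(84875,3811) + (49709,2232)
…
step 14: (1252502, 56239)  from 1·(863293,38763) + (389209,17476)
step 15: (4620799, 207480)  from 3·(1252502,56239) + (863293,38763)
fundamental: x₁=4620799, y₁=207480  (since 21351783398401 − 496·43047950400 = 1)
k=2:  x_2 = 4620799·4620799+496·207480·207480 = 42703566796801,  y_2 = 4620799·207480+207480·4620799 = 1917446753040

4620799 207480
42703566796801 1917446753040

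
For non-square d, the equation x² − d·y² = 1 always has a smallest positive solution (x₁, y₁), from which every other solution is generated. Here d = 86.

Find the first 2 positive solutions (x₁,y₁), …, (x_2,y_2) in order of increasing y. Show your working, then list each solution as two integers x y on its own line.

d=86: √d = [9; 3,1,1,1,8,1,1,1,3,18] (ℓ=10, even), read p_9/q_9
k=0  a_k=9  p_k/q_k = 9/1
…
k=4  a_k=1  p_k/q_k = 102/11
…
k=8  a_k=1  p_k/q_k = 2847/307
k=9  a_k=3  p_k/q_k = 10405/1122
→ (10405, 1122).  Check: 10405²=108264025, 86·1122²=108264024, difference 1.
n=2: (10405,1122)∘(10405,1122) = (10405·10405+86·1122·1122, 10405·1122+1122·10405) = (216528049,23348820)

10405 1122
216528049 23348820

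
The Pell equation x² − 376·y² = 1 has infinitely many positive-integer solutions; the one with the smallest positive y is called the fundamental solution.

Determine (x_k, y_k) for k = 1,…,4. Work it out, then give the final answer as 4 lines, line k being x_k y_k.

2143295 110532
9187426914049 473805365880
39382732335491159615 2031009343327438668
168817626601983862467148801 8706104341013491514496240

[19; 2,1,1,3,1,…,1,2,38] for √376; ℓ=16 ⇒ convergent index 15
a_0=19:  p_0=19·1+0=19,  q_0=19·0+1=1
a_1=2:  p_1=2·19+1=39,  q_1=2·1+0=2
a_2=1:  p_2=1·39+19=58,  q_2=1·2+1=3
…
a_5=1:  p_5=1·349+97=446,  q_5=1·18+5=23
…
a_9=2:  p_9=2·12953+2928=28834,  q_9=2·668+151=1487
a_10=2:  p_10=2·28834+12953=70621,  q_10=2·1487+668=3642
…
a_12=3:  p_12=3·99455+70621=368986,  q_12=3·5129+3642=19029
a_13=1:  p_13=1·368986+99455=468441,  q_13=1·19029+5129=24158
a_14=1:  p_14=1·468441+368986=837427,  q_14=1·24158+19029=43187
a_15=2:  p_15=2·837427+468441=2143295,  q_15=2·43187+24158=110532
(x₁, y₁) = (2143295, 110532);  2143295² − 376·110532² = 1 ✓
n=2: (2143295,110532)∘(2143295,110532) = (2143295·2143295+376·110532·110532, 2143295·110532+110532·2143295) = (9187426914049,473805365880)
n=3: (9187426914049,473805365880)∘(2143295,110532) = (2143295·9187426914049+376·110532·473805365880, 2143295·473805365880+110532·9187426914049) = (39382732335491159615,2031009343327438668)
n=4: (39382732335491159615,2031009343327438668)∘(2143295,110532) = (2143295·39382732335491159615+376·110532·2031009343327438668, 2143295·2031009343327438668+110532·39382732335491159615) = (168817626601983862467148801,8706104341013491514496240)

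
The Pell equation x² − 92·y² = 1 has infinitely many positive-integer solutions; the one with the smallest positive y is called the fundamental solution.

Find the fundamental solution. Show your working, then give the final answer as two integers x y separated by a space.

√92 → a₀=9, period (1,1,2,4,2,1,1,18); ℓ=8 even so k=7
i=0: a=9 ⇒ p=9, q=1
i=1: a=1 ⇒ p=10, q=1
i=2: a=1 ⇒ p=19, q=2
i=3: a=2 ⇒ p=48, q=5
i=4: a=4 ⇒ p=211, q=22
…
i=6: a=1 ⇒ p=681, q=71
i=7: a=1 ⇒ p=1151, q=120
→ (1151, 120).  Check: 1151²=1324801, 92·120²=1324800, difference 1.

1151 120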